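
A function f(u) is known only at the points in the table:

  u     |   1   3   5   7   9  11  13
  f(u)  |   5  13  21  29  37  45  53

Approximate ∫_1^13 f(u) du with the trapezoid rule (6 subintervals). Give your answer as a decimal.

Δu = 2.
T_6 = (2/2)·[5 + 2·13 + 2·21 + 2·29 + 2·37 + 2·45 + 53] = 348.

348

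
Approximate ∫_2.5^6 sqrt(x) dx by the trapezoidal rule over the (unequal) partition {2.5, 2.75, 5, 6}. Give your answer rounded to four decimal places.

7.1289

Subinterval widths: 0.25, 2.25, 1.
f(2.5) ≈ 1.5811, f(2.75) ≈ 1.6583, f(5) ≈ 2.2361, f(6) ≈ 2.4495.
On each subinterval the trapezoid contributes (Δx_i/2)·[f(x_{i-1}) + f(x_i)].
Sum ≈ 7.1289.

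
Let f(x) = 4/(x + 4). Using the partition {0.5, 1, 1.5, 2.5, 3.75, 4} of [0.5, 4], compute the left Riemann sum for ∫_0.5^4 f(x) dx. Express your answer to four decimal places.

2.4700

Subinterval widths: 0.5, 0.5, 1, 1.25, 0.25.
Left endpoints: 0.5, 1, 1.5, 2.5, 3.75.
f(0.5) = 8/9, f(1) = 0.8, f(1.5) = 8/11, f(2.5) = 8/13, f(3.75) = 16/31.
Sum = Σ Δx_i · f(x_i).
Sum ≈ 2.4700.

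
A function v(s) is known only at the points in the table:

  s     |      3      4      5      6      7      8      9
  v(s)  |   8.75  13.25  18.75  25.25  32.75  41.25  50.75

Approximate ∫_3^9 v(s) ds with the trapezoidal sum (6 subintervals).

Δs = 1.
T_6 = (1/2)·[8.75 + 2·13.25 + 2·18.75 + 2·25.25 + 2·32.75 + 2·41.25 + 50.75] = 161.

161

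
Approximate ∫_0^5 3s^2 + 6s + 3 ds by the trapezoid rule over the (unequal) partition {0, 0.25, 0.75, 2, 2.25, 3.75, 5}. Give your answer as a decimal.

Subinterval widths: 0.25, 0.5, 1.25, 0.25, 1.5, 1.25.
f(0) = 3, f(0.25) = 4.6875, f(0.75) = 9.1875, f(2) = 27, f(2.25) = 31.6875, f(3.75) = 67.6875, f(5) = 108.
On each subinterval the trapezoid contributes (Δs_i/2)·[f(s_{i-1}) + f(s_i)].
Sum = 218.71875.

218.71875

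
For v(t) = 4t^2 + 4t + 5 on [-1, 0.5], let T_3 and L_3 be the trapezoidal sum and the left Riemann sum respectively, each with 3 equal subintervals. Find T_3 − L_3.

T_3 = 7.75.
L_3 = 7.
T_3 − L_3 = 0.75.

0.75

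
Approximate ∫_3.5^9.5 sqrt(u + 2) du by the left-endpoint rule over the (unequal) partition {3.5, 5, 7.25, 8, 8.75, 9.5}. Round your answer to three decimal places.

Subinterval widths: 1.5, 2.25, 0.75, 0.75, 0.75.
Left endpoints: 3.5, 5, 7.25, 8, 8.75.
f(3.5) ≈ 2.345, f(5) ≈ 2.646, f(7.25) ≈ 3.041, f(8) ≈ 3.162, f(8.75) ≈ 3.279.
Sum = Σ Δu_i · f(u_i).
Sum ≈ 16.583.

16.583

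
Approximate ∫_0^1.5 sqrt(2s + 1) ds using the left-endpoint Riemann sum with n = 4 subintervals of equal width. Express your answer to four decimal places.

Δs = (1.5 − 0)/4 = 0.375.
Left endpoints: 0, 0.375, 0.75, 1.125.
f(0) ≈ 1.0000, f(0.375) ≈ 1.3229, f(0.75) ≈ 1.5811, f(1.125) ≈ 1.8028.
Sum = Δs · [f(0) + f(0.375) + f(0.75) + f(1.125)].
Sum ≈ 2.1400.

2.1400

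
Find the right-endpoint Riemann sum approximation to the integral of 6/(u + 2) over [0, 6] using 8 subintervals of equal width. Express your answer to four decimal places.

7.5390

Δu = (6 − 0)/8 = 0.75.
Right endpoints: 0.75, 1.5, 2.25, 3, 3.75, 4.5, 5.25, 6.
f(0.75) = 24/11, f(1.5) = 12/7, f(2.25) = 24/17, f(3) = 1.2, f(3.75) = 24/23, f(4.5) = 12/13, f(5.25) = 24/29, f(6) = 0.75.
Sum = Δu · [f(0.75) + f(1.5) + f(2.25) + ...].
Sum ≈ 7.5390.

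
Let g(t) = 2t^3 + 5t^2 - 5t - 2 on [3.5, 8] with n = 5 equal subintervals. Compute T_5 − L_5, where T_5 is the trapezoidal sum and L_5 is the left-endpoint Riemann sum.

528.525

T_5 = 2640.465.
L_5 = 2111.94.
T_5 − L_5 = 528.525.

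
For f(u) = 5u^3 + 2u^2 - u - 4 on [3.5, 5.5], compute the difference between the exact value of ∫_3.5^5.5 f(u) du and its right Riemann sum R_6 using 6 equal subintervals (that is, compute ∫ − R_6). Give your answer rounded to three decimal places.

Exact integral: ∫_3.5^5.5 f(u) du ≈ 1021.58333.
R_6 ≈ 1132.74074.
Error ≈ 1021.58333 − 1132.74074 ≈ -111.157.

-111.157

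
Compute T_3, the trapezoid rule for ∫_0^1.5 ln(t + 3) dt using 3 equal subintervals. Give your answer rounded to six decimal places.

1.970201

Δt = (1.5 − 0)/3 = 0.5.
f(0) ≈ 1.098612, f(0.5) ≈ 1.252763, f(1) ≈ 1.386294, f(1.5) ≈ 1.504077.
T_3 = (Δt/2)·[f(t_0) + 2f(t_1) + 2f(t_2) + f(t_3)].
Sum ≈ 1.970201.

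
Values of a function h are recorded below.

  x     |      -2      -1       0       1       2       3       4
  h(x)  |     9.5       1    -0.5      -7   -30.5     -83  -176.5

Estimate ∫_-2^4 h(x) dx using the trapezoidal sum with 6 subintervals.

-203.5

Δx = 1.
T_6 = (1/2)·[9.5 + 2·1 + 2·(-0.5) + 2·(-7) + 2·(-30.5) + 2·(-83) + (-176.5)] = -203.5.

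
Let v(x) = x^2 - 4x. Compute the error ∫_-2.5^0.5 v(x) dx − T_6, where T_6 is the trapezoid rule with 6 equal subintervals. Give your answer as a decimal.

-0.125

Exact integral: ∫_-2.5^0.5 v(x) dx = 17.25.
T_6 = 17.375.
Error = 17.25 − 17.375 = -0.125.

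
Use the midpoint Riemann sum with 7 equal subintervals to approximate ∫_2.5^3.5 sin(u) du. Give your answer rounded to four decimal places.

Δu = (3.5 − 2.5)/7 = 1/7.
Midpoints: 18/7, 19/7, 20/7, 3, 22/7, 23/7, 24/7.
f(18/7) ≈ 0.5398, f(19/7) ≈ 0.4144, f(20/7) ≈ 0.2806, f(3) ≈ 0.1411, f(22/7) ≈ -0.0013, f(23/7) ≈ -0.1436, f(24/7) ≈ -0.2831.
Sum = Δu · [f(18/7) + f(19/7) + f(20/7) + ...].
Sum ≈ 0.1354.

0.1354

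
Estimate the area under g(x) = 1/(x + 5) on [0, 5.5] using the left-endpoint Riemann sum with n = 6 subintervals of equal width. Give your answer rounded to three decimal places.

0.792

Δx = (5.5 − 0)/6 = 11/12.
Left endpoints: 0, 11/12, 11/6, 2.75, 11/3, 55/12.
g(0) = 0.2, g(11/12) = 12/71, g(11/6) = 6/41, g(2.75) = 4/31, g(11/3) = 3/26, g(55/12) = 12/115.
Sum = Δx · [g(0) + g(11/12) + g(11/6) + ...].
Sum ≈ 0.792.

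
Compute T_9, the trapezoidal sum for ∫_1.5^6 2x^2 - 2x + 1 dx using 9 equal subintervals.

112.875

Δx = (6 − 1.5)/9 = 0.5.
f(1.5) = 2.5, f(2) = 5, f(2.5) = 8.5, f(3) = 13, f(3.5) = 18.5, f(4) = 25, f(4.5) = 32.5, f(5) = 41, f(5.5) = 50.5, f(6) = 61.
T_9 = (Δx/2)·[f(x_0) + 2f(x_1) + ... + 2f(x_{8}) + f(x_9)].
Sum = 112.875.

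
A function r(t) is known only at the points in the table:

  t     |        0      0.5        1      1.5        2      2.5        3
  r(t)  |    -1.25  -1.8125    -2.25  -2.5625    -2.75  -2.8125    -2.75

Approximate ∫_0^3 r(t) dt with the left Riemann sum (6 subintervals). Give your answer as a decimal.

-6.71875

Δt = 0.5.
Sum = 0.5·[(-1.25) + (-1.8125) + (-2.25) + (-2.5625) + (-2.75) + (-2.8125)] = -6.71875.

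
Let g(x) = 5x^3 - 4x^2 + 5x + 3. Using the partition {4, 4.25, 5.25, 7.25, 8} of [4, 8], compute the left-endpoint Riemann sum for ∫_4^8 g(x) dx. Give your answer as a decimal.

2991.40234375

Subinterval widths: 0.25, 1, 2, 0.75.
Left endpoints: 4, 4.25, 5.25, 7.25.
g(4) = 279, g(4.25) = 335.828125, g(5.25) = 642.515625, g(7.25) = 1734.390625.
Sum = Σ Δx_i · g(x_i).
Sum = 2991.40234375.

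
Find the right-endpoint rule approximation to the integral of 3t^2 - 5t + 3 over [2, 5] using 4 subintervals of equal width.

Δt = (5 − 2)/4 = 0.75.
Right endpoints: 2.75, 3.5, 4.25, 5.
f(2.75) = 11.9375, f(3.5) = 22.25, f(4.25) = 35.9375, f(5) = 53.
Sum = Δt · [f(2.75) + f(3.5) + f(4.25) + f(5)].
Sum = 92.34375.

92.34375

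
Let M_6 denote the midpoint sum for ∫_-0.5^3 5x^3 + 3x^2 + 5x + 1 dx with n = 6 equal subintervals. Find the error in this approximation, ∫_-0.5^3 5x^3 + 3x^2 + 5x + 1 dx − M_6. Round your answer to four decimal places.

2.1586

Exact integral: ∫_-0.5^3 f(x) dx = 153.671875.
M_6 ≈ 151.513238.
Error ≈ 153.671875 − 151.513238 ≈ 2.1586.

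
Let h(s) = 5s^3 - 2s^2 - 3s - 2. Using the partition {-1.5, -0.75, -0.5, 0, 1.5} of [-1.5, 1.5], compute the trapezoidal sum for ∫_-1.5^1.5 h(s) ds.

-6.7734375

Subinterval widths: 0.75, 0.25, 0.5, 1.5.
h(-1.5) = -18.875, h(-0.75) = -2.984375, h(-0.5) = -1.625, h(0) = -2, h(1.5) = 5.875.
On each subinterval the trapezoid contributes (Δs_i/2)·[h(s_{i-1}) + h(s_i)].
Sum = -6.7734375.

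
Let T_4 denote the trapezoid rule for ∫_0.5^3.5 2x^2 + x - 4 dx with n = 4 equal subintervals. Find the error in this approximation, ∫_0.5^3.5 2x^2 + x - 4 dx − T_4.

Exact integral: ∫_0.5^3.5 f(x) dx = 22.5.
T_4 = 23.0625.
Error = 22.5 − 23.0625 = -0.5625.

-0.5625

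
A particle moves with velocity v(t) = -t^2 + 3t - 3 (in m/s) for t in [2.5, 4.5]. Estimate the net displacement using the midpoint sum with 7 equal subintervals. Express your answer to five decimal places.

-10.15306

Δt = (4.5 − 2.5)/7 = 2/7.
Midpoints: 37/14, 41/14, 45/14, 3.5, 53/14, 57/14, 61/14.
v(37/14) = -403/196, v(41/14) = -547/196, v(45/14) = -723/196, v(3.5) = -4.75, v(53/14) = -1171/196, v(57/14) = -1443/196, v(61/14) = -1747/196.
Sum = Δt · [v(37/14) + v(41/14) + v(45/14) + ...].
Sum ≈ -10.15306.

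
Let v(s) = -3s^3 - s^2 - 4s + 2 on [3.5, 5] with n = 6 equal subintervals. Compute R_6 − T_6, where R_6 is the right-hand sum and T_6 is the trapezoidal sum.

-33.140625

R_6 = -439.83203125.
T_6 = -406.69140625.
R_6 − T_6 = -33.140625.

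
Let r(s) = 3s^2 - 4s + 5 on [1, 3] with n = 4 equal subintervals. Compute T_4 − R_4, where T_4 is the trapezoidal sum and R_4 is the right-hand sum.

T_4 = 20.25.
R_4 = 24.25.
T_4 − R_4 = -4.

-4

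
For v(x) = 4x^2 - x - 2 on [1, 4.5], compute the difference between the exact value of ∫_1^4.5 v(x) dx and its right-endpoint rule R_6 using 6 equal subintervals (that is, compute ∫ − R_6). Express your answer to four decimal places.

Exact integral: ∫_1^4.5 v(x) dx ≈ 103.541667.
R_6 ≈ 125.773148.
Error ≈ 103.541667 − 125.773148 ≈ -22.2315.

-22.2315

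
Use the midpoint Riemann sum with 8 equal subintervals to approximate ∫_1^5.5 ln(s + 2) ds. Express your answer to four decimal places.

Δs = (5.5 − 1)/8 = 0.5625.
Midpoints: 1.28125, 1.84375, 2.40625, 2.96875, 3.53125, 4.09375, 4.65625, 5.21875.
f(1.28125) ≈ 1.1882, f(1.84375) ≈ 1.3464, f(2.40625) ≈ 1.4830, f(2.96875) ≈ 1.6032, f(3.53125) ≈ 1.7104, f(4.09375) ≈ 1.8073, f(4.65625) ≈ 1.8956, f(5.21875) ≈ 1.9767.
Sum = Δs · [f(1.28125) + f(1.84375) + f(2.40625) + ...].
Sum ≈ 7.3186.

7.3186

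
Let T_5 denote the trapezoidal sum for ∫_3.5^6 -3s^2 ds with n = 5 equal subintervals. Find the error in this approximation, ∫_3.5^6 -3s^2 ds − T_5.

Exact integral: ∫_3.5^6 f(s) ds = -173.125.
T_5 = -173.4375.
Error = -173.125 − (-173.4375) = 0.3125.

0.3125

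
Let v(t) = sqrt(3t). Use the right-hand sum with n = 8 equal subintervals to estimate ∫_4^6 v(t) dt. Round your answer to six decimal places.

7.829862

Δt = (6 − 4)/8 = 0.25.
Right endpoints: 4.25, 4.5, 4.75, 5, 5.25, 5.5, 5.75, 6.
v(4.25) ≈ 3.570714, v(4.5) ≈ 3.674235, v(4.75) ≈ 3.774917, v(5) ≈ 3.872983, v(5.25) ≈ 3.968627, v(5.5) ≈ 4.062019, v(5.75) ≈ 4.153312, v(6) ≈ 4.242641.
Sum = Δt · [v(4.25) + v(4.5) + v(4.75) + ...].
Sum ≈ 7.829862.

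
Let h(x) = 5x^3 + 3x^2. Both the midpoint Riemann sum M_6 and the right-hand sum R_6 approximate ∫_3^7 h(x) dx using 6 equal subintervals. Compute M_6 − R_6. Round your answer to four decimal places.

-601.3333

M_6 ≈ 3204.444444.
R_6 ≈ 3805.777778.
M_6 − R_6 ≈ -601.3333.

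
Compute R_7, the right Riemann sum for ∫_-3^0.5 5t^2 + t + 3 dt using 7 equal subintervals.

Δt = (0.5 − (-3))/7 = 0.5.
Right endpoints: -2.5, -2, -1.5, -1, -0.5, 0, 0.5.
f(-2.5) = 31.75, f(-2) = 21, f(-1.5) = 12.75, f(-1) = 7, f(-0.5) = 3.75, f(0) = 3, f(0.5) = 4.75.
Sum = Δt · [f(-2.5) + f(-2) + f(-1.5) + ...].
Sum = 42.

42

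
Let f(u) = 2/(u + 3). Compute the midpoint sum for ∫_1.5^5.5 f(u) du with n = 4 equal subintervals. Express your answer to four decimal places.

Δu = (5.5 − 1.5)/4 = 1.
Midpoints: 2, 3, 4, 5.
f(2) = 0.4, f(3) = 1/3, f(4) = 2/7, f(5) = 0.25.
Sum = Δu · [f(2) + f(3) + f(4) + f(5)].
Sum ≈ 1.2690.

1.2690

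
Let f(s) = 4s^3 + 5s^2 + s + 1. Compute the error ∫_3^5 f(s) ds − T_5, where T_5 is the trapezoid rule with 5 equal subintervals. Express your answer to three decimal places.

Exact integral: ∫_3^5 f(s) ds ≈ 717.33333.
T_5 = 720.16.
Error ≈ 717.33333 − 720.16 ≈ -2.827.

-2.827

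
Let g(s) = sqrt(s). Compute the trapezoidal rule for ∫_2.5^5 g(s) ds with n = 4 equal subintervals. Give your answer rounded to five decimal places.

Δs = (5 − 2.5)/4 = 0.625.
g(2.5) ≈ 1.58114, g(3.125) ≈ 1.76777, g(3.75) ≈ 1.93649, g(4.375) ≈ 2.09165, g(5) ≈ 2.23607.
T_4 = (Δs/2)·[g(s_0) + 2g(s_1) + 2g(s_2) + 2g(s_3) + g(s_4)].
Sum ≈ 4.81532.

4.81532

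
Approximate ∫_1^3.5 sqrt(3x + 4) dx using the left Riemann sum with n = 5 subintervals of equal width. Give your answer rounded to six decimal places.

Δx = (3.5 − 1)/5 = 0.5.
Left endpoints: 1, 1.5, 2, 2.5, 3.
f(1) ≈ 2.645751, f(1.5) ≈ 2.915476, f(2) ≈ 3.162278, f(2.5) ≈ 3.391165, f(3) ≈ 3.605551.
Sum = Δx · [f(1) + f(1.5) + f(2) + f(2.5) + f(3)].
Sum ≈ 7.860111.

7.860111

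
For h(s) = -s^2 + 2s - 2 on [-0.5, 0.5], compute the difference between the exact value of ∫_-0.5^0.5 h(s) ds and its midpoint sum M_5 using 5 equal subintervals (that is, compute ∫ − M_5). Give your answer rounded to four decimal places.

Exact integral: ∫_-0.5^0.5 h(s) ds ≈ -2.083333.
M_5 = -2.08.
Error ≈ -2.083333 − (-2.08) ≈ -0.0033.

-0.0033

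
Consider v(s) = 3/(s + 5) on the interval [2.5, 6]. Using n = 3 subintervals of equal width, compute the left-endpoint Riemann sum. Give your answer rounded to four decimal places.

Δs = (6 − 2.5)/3 = 7/6.
Left endpoints: 2.5, 11/3, 29/6.
v(2.5) = 0.4, v(11/3) = 9/26, v(29/6) = 18/59.
Sum = Δs · [v(2.5) + v(11/3) + v(29/6)].
Sum ≈ 1.2264.

1.2264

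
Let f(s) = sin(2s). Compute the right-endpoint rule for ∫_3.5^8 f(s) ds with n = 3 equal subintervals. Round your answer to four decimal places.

-0.6176

Δs = (8 − 3.5)/3 = 1.5.
Right endpoints: 5, 6.5, 8.
f(5) ≈ -0.5440, f(6.5) ≈ 0.4202, f(8) ≈ -0.2879.
Sum = Δs · [f(5) + f(6.5) + f(8)].
Sum ≈ -0.6176.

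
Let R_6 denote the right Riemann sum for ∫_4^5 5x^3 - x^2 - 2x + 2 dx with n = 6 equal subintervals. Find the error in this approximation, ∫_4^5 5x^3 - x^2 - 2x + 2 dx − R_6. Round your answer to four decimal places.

-24.8079

Exact integral: ∫_4^5 f(x) dx ≈ 433.916667.
R_6 ≈ 458.724537.
Error ≈ 433.916667 − 458.724537 ≈ -24.8079.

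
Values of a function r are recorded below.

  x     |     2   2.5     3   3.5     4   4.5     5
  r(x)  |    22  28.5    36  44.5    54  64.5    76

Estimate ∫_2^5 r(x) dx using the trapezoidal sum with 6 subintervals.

Δx = 0.5.
T_6 = (0.5/2)·[22 + 2·28.5 + 2·36 + 2·44.5 + 2·54 + 2·64.5 + 76] = 138.25.

138.25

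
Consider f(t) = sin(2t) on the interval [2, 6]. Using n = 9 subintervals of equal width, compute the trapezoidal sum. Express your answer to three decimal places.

-0.699

Δt = (6 − 2)/9 = 4/9.
f(2) ≈ -0.757, f(22/9) ≈ -0.984, f(26/9) ≈ -0.484, f(10/3) ≈ 0.374, f(34/9) ≈ 0.956, f(38/9) ≈ 0.831, f(14/3) ≈ 0.091, f(46/9) ≈ -0.716, f(50/9) ≈ -0.993, f(6) ≈ -0.537.
T_9 = (Δt/2)·[f(t_0) + 2f(t_1) + ... + 2f(t_{8}) + f(t_9)].
Sum ≈ -0.699.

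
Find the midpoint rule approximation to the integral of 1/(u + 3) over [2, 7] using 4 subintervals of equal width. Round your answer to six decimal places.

Δu = (7 − 2)/4 = 1.25.
Midpoints: 2.625, 3.875, 5.125, 6.375.
f(2.625) = 8/45, f(3.875) = 8/55, f(5.125) = 8/65, f(6.375) = 8/75.
Sum = Δu · [f(2.625) + f(3.875) + f(5.125) + f(6.375)].
Sum ≈ 0.691220.

0.691220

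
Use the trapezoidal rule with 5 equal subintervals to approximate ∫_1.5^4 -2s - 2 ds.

-18.75

Δs = (4 − 1.5)/5 = 0.5.
f(1.5) = -5, f(2) = -6, f(2.5) = -7, f(3) = -8, f(3.5) = -9, f(4) = -10.
T_5 = (Δs/2)·[f(s_0) + 2f(s_1) + ... + 2f(s_{4}) + f(s_5)].
Sum = -18.75.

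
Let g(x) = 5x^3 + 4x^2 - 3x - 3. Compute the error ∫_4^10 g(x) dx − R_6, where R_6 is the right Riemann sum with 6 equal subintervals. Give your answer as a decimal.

-2608

Exact integral: ∫_4^10 g(x) dx = 13284.
R_6 = 15892.
Error = 13284 − 15892 = -2608.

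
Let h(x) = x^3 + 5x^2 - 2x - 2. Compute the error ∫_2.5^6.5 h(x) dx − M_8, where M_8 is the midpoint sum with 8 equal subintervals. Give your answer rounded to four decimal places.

Exact integral: ∫_2.5^6.5 h(x) dx ≈ 824.166667.
M_8 = 822.625.
Error ≈ 824.166667 − 822.625 ≈ 1.5417.

1.5417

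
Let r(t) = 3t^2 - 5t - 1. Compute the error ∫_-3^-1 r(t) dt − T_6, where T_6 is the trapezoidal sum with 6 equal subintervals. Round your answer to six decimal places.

-0.111111

Exact integral: ∫_-3^-1 r(t) dt = 44.
T_6 ≈ 44.11111111.
Error ≈ 44 − 44.11111111 ≈ -0.111111.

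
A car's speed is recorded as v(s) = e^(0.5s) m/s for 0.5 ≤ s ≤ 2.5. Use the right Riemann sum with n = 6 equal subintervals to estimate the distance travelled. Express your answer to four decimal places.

4.7906

Δs = (2.5 − 0.5)/6 = 1/3.
Right endpoints: 5/6, 7/6, 1.5, 11/6, 13/6, 2.5.
v(5/6) ≈ 1.5169, v(7/6) ≈ 1.7920, v(1.5) ≈ 2.1170, v(11/6) ≈ 2.5009, v(13/6) ≈ 2.9545, v(2.5) ≈ 3.4903.
Sum = Δs · [v(5/6) + v(7/6) + v(1.5) + ...].
Sum ≈ 4.7906.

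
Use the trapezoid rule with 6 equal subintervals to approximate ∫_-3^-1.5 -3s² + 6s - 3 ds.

Δs = (-1.5 − (-3))/6 = 0.25.
f(-3) = -48, f(-2.75) = -42.1875, f(-2.5) = -36.75, f(-2.25) = -31.6875, f(-2) = -27, f(-1.75) = -22.6875, f(-1.5) = -18.75.
T_6 = (Δs/2)·[f(s_0) + 2f(s_1) + ... + 2f(s_{5}) + f(s_6)].
Sum = -48.421875.

-48.421875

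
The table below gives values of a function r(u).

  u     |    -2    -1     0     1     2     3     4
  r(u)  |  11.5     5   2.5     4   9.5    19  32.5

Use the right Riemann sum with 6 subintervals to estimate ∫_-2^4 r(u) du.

Δu = 1.
Sum = 1·[5 + 2.5 + 4 + 9.5 + 19 + 32.5] = 72.5.

72.5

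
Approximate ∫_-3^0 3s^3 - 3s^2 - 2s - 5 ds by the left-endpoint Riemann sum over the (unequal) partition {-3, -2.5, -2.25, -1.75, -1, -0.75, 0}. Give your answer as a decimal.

Subinterval widths: 0.5, 0.25, 0.5, 0.75, 0.25, 0.75.
Left endpoints: -3, -2.5, -2.25, -1.75, -1, -0.75.
f(-3) = -107, f(-2.5) = -65.625, f(-2.25) = -49.859375, f(-1.75) = -26.765625, f(-1) = -9, f(-0.75) = -6.453125.
Sum = Σ Δs_i · f(s_i).
Sum = -122.

-122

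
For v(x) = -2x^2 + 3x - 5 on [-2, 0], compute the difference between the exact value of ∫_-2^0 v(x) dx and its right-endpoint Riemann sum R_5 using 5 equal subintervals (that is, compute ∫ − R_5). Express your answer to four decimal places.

-2.6933

Exact integral: ∫_-2^0 v(x) dx ≈ -21.333333.
R_5 = -18.64.
Error ≈ -21.333333 − (-18.64) ≈ -2.6933.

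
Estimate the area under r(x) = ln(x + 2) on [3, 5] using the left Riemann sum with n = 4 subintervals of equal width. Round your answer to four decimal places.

Δx = (5 − 3)/4 = 0.5.
Left endpoints: 3, 3.5, 4, 4.5.
r(3) ≈ 1.6094, r(3.5) ≈ 1.7047, r(4) ≈ 1.7918, r(4.5) ≈ 1.8718.
Sum = Δx · [r(3) + r(3.5) + r(4) + r(4.5)].
Sum ≈ 3.4889.

3.4889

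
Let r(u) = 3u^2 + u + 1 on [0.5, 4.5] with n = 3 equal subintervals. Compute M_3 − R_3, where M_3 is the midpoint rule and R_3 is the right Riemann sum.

-48

M_3 ≈ 103.222222.
R_3 ≈ 151.222222.
M_3 − R_3 = -48.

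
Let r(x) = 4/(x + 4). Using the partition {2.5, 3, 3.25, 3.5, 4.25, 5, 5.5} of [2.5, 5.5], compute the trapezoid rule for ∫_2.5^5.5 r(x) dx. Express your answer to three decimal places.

Subinterval widths: 0.5, 0.25, 0.25, 0.75, 0.75, 0.5.
r(2.5) = 8/13, r(3) = 4/7, r(3.25) = 16/29, r(3.5) = 8/15, r(4.25) = 16/33, r(5) = 4/9, r(5.5) = 8/19.
On each subinterval the trapezoid contributes (Δx_i/2)·[r(x_{i-1}) + r(x_i)].
Sum ≈ 1.519.

1.519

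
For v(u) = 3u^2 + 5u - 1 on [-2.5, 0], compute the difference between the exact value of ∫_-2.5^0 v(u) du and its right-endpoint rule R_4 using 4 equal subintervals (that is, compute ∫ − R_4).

Exact integral: ∫_-2.5^0 v(u) du = -2.5.
R_4 = -3.96484375.
Error = -2.5 − (-3.96484375) = 1.46484375.

1.46484375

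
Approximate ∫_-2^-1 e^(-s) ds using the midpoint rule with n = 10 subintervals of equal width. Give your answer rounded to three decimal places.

4.669

Δs = (-1 − (-2))/10 = 0.1.
Midpoints: -1.95, -1.85, -1.75, -1.65, -1.55, -1.45, -1.35, -1.25, -1.15, -1.05.
f(-1.95) ≈ 7.029, f(-1.85) ≈ 6.360, f(-1.75) ≈ 5.755, f(-1.65) ≈ 5.207, f(-1.55) ≈ 4.711, f(-1.45) ≈ 4.263, f(-1.35) ≈ 3.857, f(-1.25) ≈ 3.490, f(-1.15) ≈ 3.158, f(-1.05) ≈ 2.858.
Sum = Δs · [f(-1.95) + f(-1.85) + f(-1.75) + ...].
Sum ≈ 4.669.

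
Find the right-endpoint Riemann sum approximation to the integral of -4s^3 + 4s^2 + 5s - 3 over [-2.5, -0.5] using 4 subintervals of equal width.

21.5

Δs = (-0.5 − (-2.5))/4 = 0.5.
Right endpoints: -2, -1.5, -1, -0.5.
f(-2) = 35, f(-1.5) = 12, f(-1) = 0, f(-0.5) = -4.
Sum = Δs · [f(-2) + f(-1.5) + f(-1) + f(-0.5)].
Sum = 21.5.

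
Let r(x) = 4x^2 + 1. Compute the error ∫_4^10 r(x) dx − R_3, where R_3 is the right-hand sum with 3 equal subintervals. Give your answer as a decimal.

Exact integral: ∫_4^10 r(x) dx = 1254.
R_3 = 1606.
Error = 1254 − 1606 = -352.

-352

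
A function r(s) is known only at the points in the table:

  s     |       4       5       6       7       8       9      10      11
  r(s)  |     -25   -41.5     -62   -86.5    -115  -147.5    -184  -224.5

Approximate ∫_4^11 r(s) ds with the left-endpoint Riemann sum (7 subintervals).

Δs = 1.
Sum = 1·[(-25) + (-41.5) + (-62) + (-86.5) + (-115) + (-147.5) + (-184)] = -661.5.

-661.5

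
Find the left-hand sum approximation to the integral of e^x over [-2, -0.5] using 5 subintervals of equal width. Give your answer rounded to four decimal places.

0.4040

Δx = (-0.5 − (-2))/5 = 0.3.
Left endpoints: -2, -1.7, -1.4, -1.1, -0.8.
f(-2) ≈ 0.1353, f(-1.7) ≈ 0.1827, f(-1.4) ≈ 0.2466, f(-1.1) ≈ 0.3329, f(-0.8) ≈ 0.4493.
Sum = Δx · [f(-2) + f(-1.7) + f(-1.4) + f(-1.1) + f(-0.8)].
Sum ≈ 0.4040.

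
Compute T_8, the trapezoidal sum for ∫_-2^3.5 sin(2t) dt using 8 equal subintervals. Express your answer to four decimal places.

Δt = (3.5 − (-2))/8 = 0.6875.
f(-2) ≈ 0.7568, f(-1.3125) ≈ -0.4939, f(-0.625) ≈ -0.9490, f(0.0625) ≈ 0.1247, f(0.75) ≈ 0.9975, f(1.4375) ≈ 0.2634, f(2.125) ≈ -0.8950, f(2.8125) ≈ -0.6117, f(3.5) ≈ 0.6570.
T_8 = (Δt/2)·[f(t_0) + 2f(t_1) + ... + 2f(t_{7}) + f(t_8)].
Sum ≈ -0.5892.

-0.5892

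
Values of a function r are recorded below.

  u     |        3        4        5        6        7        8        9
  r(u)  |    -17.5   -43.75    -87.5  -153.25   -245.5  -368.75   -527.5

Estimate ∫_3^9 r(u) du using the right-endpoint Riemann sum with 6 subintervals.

-1426.25

Δu = 1.
Sum = 1·[(-43.75) + (-87.5) + (-153.25) + (-245.5) + (-368.75) + (-527.5)] = -1426.25.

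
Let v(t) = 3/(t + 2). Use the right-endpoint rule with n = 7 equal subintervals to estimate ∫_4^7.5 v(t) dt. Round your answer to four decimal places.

Δt = (7.5 − 4)/7 = 0.5.
Right endpoints: 4.5, 5, 5.5, 6, 6.5, 7, 7.5.
v(4.5) = 6/13, v(5) = 3/7, v(5.5) = 0.4, v(6) = 0.375, v(6.5) = 6/17, v(7) = 1/3, v(7.5) = 6/19.
Sum = Δt · [v(4.5) + v(5) + v(5.5) + ...].
Sum ≈ 1.3336.

1.3336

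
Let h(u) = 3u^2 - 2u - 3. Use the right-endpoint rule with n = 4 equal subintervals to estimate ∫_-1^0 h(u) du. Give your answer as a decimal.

-1.59375

Δu = (0 − (-1))/4 = 0.25.
Right endpoints: -0.75, -0.5, -0.25, 0.
h(-0.75) = 0.1875, h(-0.5) = -1.25, h(-0.25) = -2.3125, h(0) = -3.
Sum = Δu · [h(-0.75) + h(-0.5) + h(-0.25) + h(0)].
Sum = -1.59375.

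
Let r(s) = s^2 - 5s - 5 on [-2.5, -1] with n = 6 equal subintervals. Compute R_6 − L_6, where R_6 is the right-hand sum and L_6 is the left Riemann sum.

R_6 = 8.921875.
L_6 = 12.109375.
R_6 − L_6 = -3.1875.

-3.1875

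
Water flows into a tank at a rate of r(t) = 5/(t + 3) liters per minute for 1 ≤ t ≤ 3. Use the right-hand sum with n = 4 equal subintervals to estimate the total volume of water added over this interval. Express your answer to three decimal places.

1.927

Δt = (3 − 1)/4 = 0.5.
Right endpoints: 1.5, 2, 2.5, 3.
r(1.5) = 10/9, r(2) = 1, r(2.5) = 10/11, r(3) = 5/6.
Sum = Δt · [r(1.5) + r(2) + r(2.5) + r(3)].
Sum ≈ 1.927.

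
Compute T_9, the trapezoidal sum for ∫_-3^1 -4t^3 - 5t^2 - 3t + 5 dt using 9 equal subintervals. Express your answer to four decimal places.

66.2551

Δt = (1 − (-3))/9 = 4/9.
f(-3) = 77, f(-23/9) = 34097/729, f(-19/9) = 19453/729, f(-5/3) = 395/27, f(-11/9) = 6197/729, f(-7/9) = 4513/729, f(-1/3) = 151/27, f(1/9) = 3353/729, f(5/9) = 805/729, f(1) = -7.
T_9 = (Δt/2)·[f(t_0) + 2f(t_1) + ... + 2f(t_{8}) + f(t_9)].
Sum ≈ 66.2551.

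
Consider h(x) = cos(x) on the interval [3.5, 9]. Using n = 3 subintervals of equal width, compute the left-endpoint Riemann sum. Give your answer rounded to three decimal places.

Δx = (9 − 3.5)/3 = 11/6.
Left endpoints: 3.5, 16/3, 43/6.
h(3.5) ≈ -0.936, h(16/3) ≈ 0.582, h(43/6) ≈ 0.634.
Sum = Δx · [h(3.5) + h(16/3) + h(43/6)].
Sum ≈ 0.513.

0.513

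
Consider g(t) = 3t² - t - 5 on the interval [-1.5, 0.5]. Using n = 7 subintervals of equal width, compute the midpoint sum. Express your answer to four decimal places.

Δt = (0.5 − (-1.5))/7 = 2/7.
Midpoints: -19/14, -15/14, -11/14, -0.5, -3/14, 1/14, 5/14.
g(-19/14) = 369/196, g(-15/14) = -95/196, g(-11/14) = -463/196, g(-0.5) = -3.75, g(-3/14) = -911/196, g(1/14) = -991/196, g(5/14) = -975/196.
Sum = Δt · [g(-19/14) + g(-15/14) + g(-11/14) + ...].
Sum ≈ -5.5408.

-5.5408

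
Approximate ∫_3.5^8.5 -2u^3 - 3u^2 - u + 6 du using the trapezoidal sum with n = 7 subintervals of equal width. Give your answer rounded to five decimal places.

Δu = (8.5 − 3.5)/7 = 5/7.
f(3.5) = -120, f(59/14) = -138015/686, f(69/14) = -106755/343, f(79/14) = -311805/686, f(89/14) = -217950/343, f(99/14) = -588795/686, f(109/14) = -386745/343, f(8.5) = -1447.5.
T_7 = (Δu/2)·[f(u_0) + 2f(u_1) + ... + 2f(u_{6}) + f(u_7)].
Sum ≈ -3122.83163.

-3122.83163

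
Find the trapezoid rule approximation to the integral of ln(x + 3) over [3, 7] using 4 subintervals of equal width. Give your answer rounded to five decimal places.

Δx = (7 − 3)/4 = 1.
f(3) ≈ 1.79176, f(4) ≈ 1.94591, f(5) ≈ 2.07944, f(6) ≈ 2.19722, f(7) ≈ 2.30259.
T_4 = (Δx/2)·[f(x_0) + 2f(x_1) + 2f(x_2) + 2f(x_3) + f(x_4)].
Sum ≈ 8.26975.

8.26975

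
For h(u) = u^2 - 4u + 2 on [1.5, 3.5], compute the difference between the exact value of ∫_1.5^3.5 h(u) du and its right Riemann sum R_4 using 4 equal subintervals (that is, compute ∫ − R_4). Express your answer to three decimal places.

Exact integral: ∫_1.5^3.5 h(u) du ≈ -2.83333.
R_4 = -2.25.
Error ≈ -2.83333 − (-2.25) ≈ -0.583.

-0.583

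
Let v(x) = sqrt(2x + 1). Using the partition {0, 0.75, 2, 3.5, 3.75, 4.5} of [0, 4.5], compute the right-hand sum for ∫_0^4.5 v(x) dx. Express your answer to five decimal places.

11.32416

Subinterval widths: 0.75, 1.25, 1.5, 0.25, 0.75.
Right endpoints: 0.75, 2, 3.5, 3.75, 4.5.
v(0.75) ≈ 1.58114, v(2) ≈ 2.23607, v(3.5) ≈ 2.82843, v(3.75) ≈ 2.91548, v(4.5) ≈ 3.16228.
Sum = Σ Δx_i · v(x_i).
Sum ≈ 11.32416.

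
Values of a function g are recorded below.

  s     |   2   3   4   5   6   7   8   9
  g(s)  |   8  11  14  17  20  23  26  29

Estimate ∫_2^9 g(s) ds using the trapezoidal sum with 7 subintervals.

Δs = 1.
T_7 = (1/2)·[8 + 2·11 + 2·14 + 2·17 + 2·20 + 2·23 + 2·26 + 29] = 129.5.

129.5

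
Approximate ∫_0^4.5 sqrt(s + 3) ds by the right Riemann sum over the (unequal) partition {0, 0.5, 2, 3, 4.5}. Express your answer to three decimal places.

Subinterval widths: 0.5, 1.5, 1, 1.5.
Right endpoints: 0.5, 2, 3, 4.5.
f(0.5) ≈ 1.871, f(2) ≈ 2.236, f(3) ≈ 2.449, f(4.5) ≈ 2.739.
Sum = Σ Δs_i · f(s_i).
Sum ≈ 10.847.

10.847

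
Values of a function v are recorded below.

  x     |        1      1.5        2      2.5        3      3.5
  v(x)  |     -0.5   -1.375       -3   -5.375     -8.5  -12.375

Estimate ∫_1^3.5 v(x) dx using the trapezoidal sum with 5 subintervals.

-12.34375

Δx = 0.5.
T_5 = (0.5/2)·[(-0.5) + 2·(-1.375) + 2·(-3) + 2·(-5.375) + 2·(-8.5) + (-12.375)] = -12.34375.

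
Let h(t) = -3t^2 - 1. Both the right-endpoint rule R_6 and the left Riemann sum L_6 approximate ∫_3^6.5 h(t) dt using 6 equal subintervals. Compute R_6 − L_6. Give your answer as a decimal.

-58.1875

R_6 ≈ -280.814236.
L_6 ≈ -222.626736.
R_6 − L_6 = -58.1875.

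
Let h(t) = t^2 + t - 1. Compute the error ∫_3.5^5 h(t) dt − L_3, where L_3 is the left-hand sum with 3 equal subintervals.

Exact integral: ∫_3.5^5 h(t) dt = 32.25.
L_3 = 28.75.
Error = 32.25 − 28.75 = 3.5.

3.5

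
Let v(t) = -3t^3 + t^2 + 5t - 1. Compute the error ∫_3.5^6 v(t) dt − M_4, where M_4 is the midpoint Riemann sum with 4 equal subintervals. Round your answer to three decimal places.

-3.398

Exact integral: ∫_3.5^6 v(t) dt ≈ -744.86979.
M_4 ≈ -741.47217.
Error ≈ -744.86979 − (-741.47217) ≈ -3.398.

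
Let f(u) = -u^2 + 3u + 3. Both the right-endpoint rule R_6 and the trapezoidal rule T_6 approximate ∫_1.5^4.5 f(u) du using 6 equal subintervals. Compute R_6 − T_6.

R_6 = 4.375.
T_6 = 6.625.
R_6 − T_6 = -2.25.

-2.25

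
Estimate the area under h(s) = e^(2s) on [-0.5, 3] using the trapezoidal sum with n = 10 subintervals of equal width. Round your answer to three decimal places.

209.693

Δs = (3 − (-0.5))/10 = 0.35.
h(-0.5) ≈ 0.368, h(-0.15) ≈ 0.741, h(0.2) ≈ 1.492, h(0.55) ≈ 3.004, h(0.9) ≈ 6.050, h(1.25) ≈ 12.182, h(1.6) ≈ 24.533, h(1.95) ≈ 49.402, h(2.3) ≈ 99.484, h(2.65) ≈ 200.337, h(3) ≈ 403.429.
T_10 = (Δs/2)·[h(s_0) + 2h(s_1) + ... + 2h(s_{9}) + h(s_10)].
Sum ≈ 209.693.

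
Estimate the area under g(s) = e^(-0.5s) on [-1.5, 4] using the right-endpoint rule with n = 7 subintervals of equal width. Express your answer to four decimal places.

3.2357

Δs = (4 − (-1.5))/7 = 11/14.
Right endpoints: -5/7, 1/14, 6/7, 23/14, 17/7, 45/14, 4.
g(-5/7) ≈ 1.4292, g(1/14) ≈ 0.9649, g(6/7) ≈ 0.6514, g(23/14) ≈ 0.4398, g(17/7) ≈ 0.2969, g(45/14) ≈ 0.2005, g(4) ≈ 0.1353.
Sum = Δs · [g(-5/7) + g(1/14) + g(6/7) + ...].
Sum ≈ 3.2357.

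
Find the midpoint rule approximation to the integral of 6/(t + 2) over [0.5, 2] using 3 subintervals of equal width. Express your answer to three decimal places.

Δt = (2 − 0.5)/3 = 0.5.
Midpoints: 0.75, 1.25, 1.75.
f(0.75) = 24/11, f(1.25) = 24/13, f(1.75) = 1.6.
Sum = Δt · [f(0.75) + f(1.25) + f(1.75)].
Sum ≈ 2.814.

2.814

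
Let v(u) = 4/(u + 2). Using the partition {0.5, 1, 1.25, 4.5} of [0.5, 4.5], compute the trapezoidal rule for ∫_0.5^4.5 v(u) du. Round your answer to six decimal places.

4.053846

Subinterval widths: 0.5, 0.25, 3.25.
v(0.5) = 1.6, v(1) = 4/3, v(1.25) = 16/13, v(4.5) = 8/13.
On each subinterval the trapezoid contributes (Δu_i/2)·[v(u_{i-1}) + v(u_i)].
Sum ≈ 4.053846.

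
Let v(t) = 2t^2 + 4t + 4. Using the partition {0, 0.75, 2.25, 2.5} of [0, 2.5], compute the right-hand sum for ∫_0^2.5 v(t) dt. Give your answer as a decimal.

47.40625

Subinterval widths: 0.75, 1.5, 0.25.
Right endpoints: 0.75, 2.25, 2.5.
v(0.75) = 8.125, v(2.25) = 23.125, v(2.5) = 26.5.
Sum = Σ Δt_i · v(t_i).
Sum = 47.40625.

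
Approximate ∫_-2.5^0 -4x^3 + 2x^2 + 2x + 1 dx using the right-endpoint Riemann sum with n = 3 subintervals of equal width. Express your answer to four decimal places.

Δx = (0 − (-2.5))/3 = 5/6.
Right endpoints: -5/3, -5/6, 0.
f(-5/3) = 587/27, f(-5/6) = 82/27, f(0) = 1.
Sum = Δx · [f(-5/3) + f(-5/6) + f(0)].
Sum ≈ 21.4815.

21.4815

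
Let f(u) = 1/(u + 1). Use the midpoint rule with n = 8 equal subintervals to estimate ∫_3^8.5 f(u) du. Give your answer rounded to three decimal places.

0.864

Δu = (8.5 − 3)/8 = 0.6875.
Midpoints: 3.34375, 4.03125, 4.71875, 5.40625, 6.09375, 6.78125, 7.46875, 8.15625.
f(3.34375) = 32/139, f(4.03125) = 32/161, f(4.71875) = 32/183, f(5.40625) = 32/205, f(6.09375) = 32/227, f(6.78125) = 32/249, f(7.46875) = 32/271, f(8.15625) = 32/293.
Sum = Δu · [f(3.34375) + f(4.03125) + f(4.71875) + ...].
Sum ≈ 0.864.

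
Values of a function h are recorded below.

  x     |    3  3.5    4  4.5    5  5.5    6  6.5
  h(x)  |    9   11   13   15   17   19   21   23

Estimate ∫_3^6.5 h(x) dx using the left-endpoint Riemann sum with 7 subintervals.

52.5

Δx = 0.5.
Sum = 0.5·[9 + 11 + 13 + 15 + 17 + 19 + 21] = 52.5.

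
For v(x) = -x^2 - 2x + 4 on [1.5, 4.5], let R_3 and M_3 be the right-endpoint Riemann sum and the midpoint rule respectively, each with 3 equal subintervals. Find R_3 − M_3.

R_3 = -47.75.
M_3 = -35.
R_3 − M_3 = -12.75.

-12.75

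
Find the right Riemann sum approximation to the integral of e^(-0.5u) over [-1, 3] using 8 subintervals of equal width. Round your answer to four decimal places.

Δu = (3 − (-1))/8 = 0.5.
Right endpoints: -0.5, 0, 0.5, 1, 1.5, 2, 2.5, 3.
f(-0.5) ≈ 1.2840, f(0) ≈ 1.0000, f(0.5) ≈ 0.7788, f(1) ≈ 0.6065, f(1.5) ≈ 0.4724, f(2) ≈ 0.3679, f(2.5) ≈ 0.2865, f(3) ≈ 0.2231.
Sum = Δu · [f(-0.5) + f(0) + f(0.5) + ...].
Sum ≈ 2.5096.

2.5096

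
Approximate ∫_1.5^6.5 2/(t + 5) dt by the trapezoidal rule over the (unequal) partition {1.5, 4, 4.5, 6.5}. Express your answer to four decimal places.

1.1550

Subinterval widths: 2.5, 0.5, 2.
f(1.5) = 4/13, f(4) = 2/9, f(4.5) = 4/19, f(6.5) = 4/23.
On each subinterval the trapezoid contributes (Δt_i/2)·[f(t_{i-1}) + f(t_i)].
Sum ≈ 1.1550.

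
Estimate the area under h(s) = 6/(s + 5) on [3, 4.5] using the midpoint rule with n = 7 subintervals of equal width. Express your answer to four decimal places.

1.0310

Δs = (4.5 − 3)/7 = 3/14.
Midpoints: 87/28, 93/28, 99/28, 3.75, 111/28, 117/28, 123/28.
h(87/28) = 168/227, h(93/28) = 168/233, h(99/28) = 168/239, h(3.75) = 24/35, h(111/28) = 168/251, h(117/28) = 168/257, h(123/28) = 168/263.
Sum = Δs · [h(87/28) + h(93/28) + h(99/28) + ...].
Sum ≈ 1.0310.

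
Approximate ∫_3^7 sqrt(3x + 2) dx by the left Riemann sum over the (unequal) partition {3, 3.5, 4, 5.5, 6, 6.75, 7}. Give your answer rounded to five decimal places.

Subinterval widths: 0.5, 0.5, 1.5, 0.5, 0.75, 0.25.
Left endpoints: 3, 3.5, 4, 5.5, 6, 6.75.
f(3) ≈ 3.31662, f(3.5) ≈ 3.53553, f(4) ≈ 3.74166, f(5.5) ≈ 4.30116, f(6) ≈ 4.47214, f(6.75) ≈ 4.71699.
Sum = Σ Δx_i · f(x_i).
Sum ≈ 15.72250.

15.72250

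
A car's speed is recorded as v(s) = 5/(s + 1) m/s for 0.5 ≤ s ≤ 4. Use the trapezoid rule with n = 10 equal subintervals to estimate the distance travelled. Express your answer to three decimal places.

Δs = (4 − 0.5)/10 = 0.35.
v(0.5) = 10/3, v(0.85) = 100/37, v(1.2) = 25/11, v(1.55) = 100/51, v(1.9) = 50/29, v(2.25) = 20/13, v(2.6) = 25/18, v(2.95) = 100/79, v(3.3) = 50/43, v(3.65) = 100/93, v(4) = 1.
T_10 = (Δs/2)·[v(s_0) + 2v(s_1) + ... + 2v(s_{9}) + v(s_10)].
Sum ≈ 6.040.

6.040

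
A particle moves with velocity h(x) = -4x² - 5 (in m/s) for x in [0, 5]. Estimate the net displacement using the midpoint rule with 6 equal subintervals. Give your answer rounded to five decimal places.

-190.50926

Δx = (5 − 0)/6 = 5/6.
Midpoints: 5/12, 1.25, 25/12, 35/12, 3.75, 55/12.
h(5/12) = -205/36, h(1.25) = -11.25, h(25/12) = -805/36, h(35/12) = -1405/36, h(3.75) = -61.25, h(55/12) = -3205/36.
Sum = Δx · [h(5/12) + h(1.25) + h(25/12) + ...].
Sum ≈ -190.50926.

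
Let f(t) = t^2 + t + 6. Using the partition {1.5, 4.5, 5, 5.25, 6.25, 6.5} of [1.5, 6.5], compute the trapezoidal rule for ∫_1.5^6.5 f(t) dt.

145.109375

Subinterval widths: 3, 0.5, 0.25, 1, 0.25.
f(1.5) = 9.75, f(4.5) = 30.75, f(5) = 36, f(5.25) = 38.8125, f(6.25) = 51.3125, f(6.5) = 54.75.
On each subinterval the trapezoid contributes (Δt_i/2)·[f(t_{i-1}) + f(t_i)].
Sum = 145.109375.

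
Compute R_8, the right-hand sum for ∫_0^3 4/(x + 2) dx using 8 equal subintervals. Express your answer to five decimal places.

Δx = (3 − 0)/8 = 0.375.
Right endpoints: 0.375, 0.75, 1.125, 1.5, 1.875, 2.25, 2.625, 3.
f(0.375) = 32/19, f(0.75) = 16/11, f(1.125) = 1.28, f(1.5) = 8/7, f(1.875) = 32/31, f(2.25) = 16/17, f(2.625) = 32/37, f(3) = 0.8.
Sum = Δx · [f(0.375) + f(0.75) + f(1.125) + ...].
Sum ≈ 3.44997.

3.44997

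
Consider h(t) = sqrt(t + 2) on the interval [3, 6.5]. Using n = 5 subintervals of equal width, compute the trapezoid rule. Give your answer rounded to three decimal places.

Δt = (6.5 − 3)/5 = 0.7.
h(3) ≈ 2.236, h(3.7) ≈ 2.387, h(4.4) ≈ 2.530, h(5.1) ≈ 2.665, h(5.8) ≈ 2.793, h(6.5) ≈ 2.915.
T_5 = (Δt/2)·[h(t_0) + 2h(t_1) + ... + 2h(t_{4}) + h(t_5)].
Sum ≈ 9.065.

9.065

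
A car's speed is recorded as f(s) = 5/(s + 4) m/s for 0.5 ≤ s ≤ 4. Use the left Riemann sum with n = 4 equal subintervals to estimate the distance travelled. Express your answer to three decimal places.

Δs = (4 − 0.5)/4 = 0.875.
Left endpoints: 0.5, 1.375, 2.25, 3.125.
f(0.5) = 10/9, f(1.375) = 40/43, f(2.25) = 0.8, f(3.125) = 40/57.
Sum = Δs · [f(0.5) + f(1.375) + f(2.25) + f(3.125)].
Sum ≈ 3.100.

3.100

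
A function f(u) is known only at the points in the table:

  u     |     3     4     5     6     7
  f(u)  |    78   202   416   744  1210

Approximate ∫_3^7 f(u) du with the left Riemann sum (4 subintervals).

Δu = 1.
Sum = 1·[78 + 202 + 416 + 744] = 1440.

1440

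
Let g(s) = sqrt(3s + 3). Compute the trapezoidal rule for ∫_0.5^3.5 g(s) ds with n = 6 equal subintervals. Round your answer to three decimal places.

Δs = (3.5 − 0.5)/6 = 0.5.
g(0.5) ≈ 2.121, g(1) ≈ 2.449, g(1.5) ≈ 2.739, g(2) ≈ 3.000, g(2.5) ≈ 3.240, g(3) ≈ 3.464, g(3.5) ≈ 3.674.
T_6 = (Δs/2)·[g(s_0) + 2g(s_1) + ... + 2g(s_{5}) + g(s_6)].
Sum ≈ 8.895.

8.895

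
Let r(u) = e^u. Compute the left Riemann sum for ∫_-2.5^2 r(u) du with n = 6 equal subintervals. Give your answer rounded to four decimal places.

Δu = (2 − (-2.5))/6 = 0.75.
Left endpoints: -2.5, -1.75, -1, -0.25, 0.5, 1.25.
r(-2.5) ≈ 0.0821, r(-1.75) ≈ 0.1738, r(-1) ≈ 0.3679, r(-0.25) ≈ 0.7788, r(0.5) ≈ 1.6487, r(1.25) ≈ 3.4903.
Sum = Δu · [r(-2.5) + r(-1.75) + r(-1) + ...].
Sum ≈ 4.9062.

4.9062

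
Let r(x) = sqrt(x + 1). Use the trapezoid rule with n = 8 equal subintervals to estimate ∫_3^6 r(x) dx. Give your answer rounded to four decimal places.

Δx = (6 − 3)/8 = 0.375.
r(3) ≈ 2.0000, r(3.375) ≈ 2.0917, r(3.75) ≈ 2.1794, r(4.125) ≈ 2.2638, r(4.5) ≈ 2.3452, r(4.875) ≈ 2.4238, r(5.25) ≈ 2.5000, r(5.625) ≈ 2.5739, r(6) ≈ 2.6458.
T_8 = (Δx/2)·[r(x_0) + 2r(x_1) + ... + 2r(x_{7}) + r(x_8)].
Sum ≈ 7.0128.

7.0128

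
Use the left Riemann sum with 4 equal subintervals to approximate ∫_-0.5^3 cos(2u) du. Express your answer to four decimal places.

Δu = (3 − (-0.5))/4 = 0.875.
Left endpoints: -0.5, 0.375, 1.25, 2.125.
f(-0.5) ≈ 0.5403, f(0.375) ≈ 0.7317, f(1.25) ≈ -0.8011, f(2.125) ≈ -0.4461.
Sum = Δu · [f(-0.5) + f(0.375) + f(1.25) + f(2.125)].
Sum ≈ 0.0217.

0.0217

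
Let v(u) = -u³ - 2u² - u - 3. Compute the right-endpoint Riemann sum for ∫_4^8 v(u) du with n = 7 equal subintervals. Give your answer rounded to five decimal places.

-1455.59184

Δu = (8 − 4)/7 = 4/7.
Right endpoints: 32/7, 36/7, 40/7, 44/7, 48/7, 52/7, 8.
v(32/7) = -49701/343, v(36/7) = -67593/343, v(40/7) = -89389/343, v(44/7) = -115473/343, v(48/7) = -146229/343, v(52/7) = -182041/343, v(8) = -651.
Sum = Δu · [v(32/7) + v(36/7) + v(40/7) + ...].
Sum ≈ -1455.59184.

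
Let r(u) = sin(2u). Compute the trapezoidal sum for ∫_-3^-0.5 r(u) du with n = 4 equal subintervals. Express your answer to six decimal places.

Δu = (-0.5 − (-3))/4 = 0.625.
r(-3) ≈ 0.279415, r(-2.375) ≈ 0.999293, r(-1.75) ≈ 0.350783, r(-1.125) ≈ -0.778073, r(-0.5) ≈ -0.841471.
T_4 = (Δu/2)·[r(u_0) + 2r(u_1) + 2r(u_2) + 2r(u_3) + r(u_4)].
Sum ≈ 0.181859.

0.181859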